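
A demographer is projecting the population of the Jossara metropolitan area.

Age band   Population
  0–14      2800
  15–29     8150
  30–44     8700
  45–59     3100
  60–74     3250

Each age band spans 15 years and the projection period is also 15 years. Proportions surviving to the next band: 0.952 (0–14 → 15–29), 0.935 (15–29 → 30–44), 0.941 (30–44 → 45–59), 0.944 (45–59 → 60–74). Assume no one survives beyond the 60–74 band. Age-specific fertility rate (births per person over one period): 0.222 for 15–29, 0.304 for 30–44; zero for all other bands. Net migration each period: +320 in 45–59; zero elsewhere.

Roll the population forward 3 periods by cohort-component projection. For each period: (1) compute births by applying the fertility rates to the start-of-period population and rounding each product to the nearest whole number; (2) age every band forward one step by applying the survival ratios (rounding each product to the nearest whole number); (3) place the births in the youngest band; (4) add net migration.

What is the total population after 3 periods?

— Period 1 —
Births: 8150 × 0.222 = 1809, 8700 × 0.304 = 2645 → total 4454
15–29: 2800 × 0.952 = 2666
30–44: 8150 × 0.935 = 7620
45–59: 8700 × 0.941 = 8187
60–74: 3100 × 0.944 = 2926
Net migration: 45–59 + 320 → 8507
Giving 4454 / 2666 / 7620 / 8507 / 2926.
— Period 2 —
Births: 2666 × 0.222 = 592, 7620 × 0.304 = 2316 → total 2908
15–29: 4454 × 0.952 = 4240
30–44: 2666 × 0.935 = 2493
45–59: 7620 × 0.941 = 7170
60–74: 8507 × 0.944 = 8031
Net migration: 45–59 + 320 → 7490
Giving 2908 / 4240 / 2493 / 7490 / 8031.
— Period 3 —
Births: 4240 × 0.222 = 941, 2493 × 0.304 = 758 → total 1699
15–29: 2908 × 0.952 = 2768
30–44: 4240 × 0.935 = 3964
45–59: 2493 × 0.941 = 2346
60–74: 7490 × 0.944 = 7071
Net migration: 45–59 + 320 → 2666
Giving 1699 / 2768 / 3964 / 2666 / 7071.
Total after period 3: 1699 + 2768 + 3964 + 2666 + 7071 = 18168

18168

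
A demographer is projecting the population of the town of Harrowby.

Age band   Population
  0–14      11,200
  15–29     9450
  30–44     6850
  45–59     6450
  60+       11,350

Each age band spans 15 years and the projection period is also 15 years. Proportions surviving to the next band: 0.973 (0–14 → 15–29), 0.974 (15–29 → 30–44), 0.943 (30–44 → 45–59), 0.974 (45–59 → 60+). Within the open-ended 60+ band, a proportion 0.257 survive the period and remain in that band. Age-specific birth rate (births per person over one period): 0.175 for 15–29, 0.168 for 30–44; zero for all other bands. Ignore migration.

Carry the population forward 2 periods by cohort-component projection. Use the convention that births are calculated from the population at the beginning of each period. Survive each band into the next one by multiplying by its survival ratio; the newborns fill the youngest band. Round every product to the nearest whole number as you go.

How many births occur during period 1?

Call the groups 1 to 5, youngest first.
Period 1.
Births: 9450 × 0.175 = 1654, 6850 × 0.168 = 1151 → 2805
Group 2: 11200 × 0.973 = 10898
Group 3: 9450 × 0.974 = 9204
Group 4: 6850 × 0.943 = 6460
Group 5: 6450 × 0.974 + 11350 × 0.257 = 6282 + 2917 = 9199
End of period: [2805, 10898, 9204, 6460, 9199]

2805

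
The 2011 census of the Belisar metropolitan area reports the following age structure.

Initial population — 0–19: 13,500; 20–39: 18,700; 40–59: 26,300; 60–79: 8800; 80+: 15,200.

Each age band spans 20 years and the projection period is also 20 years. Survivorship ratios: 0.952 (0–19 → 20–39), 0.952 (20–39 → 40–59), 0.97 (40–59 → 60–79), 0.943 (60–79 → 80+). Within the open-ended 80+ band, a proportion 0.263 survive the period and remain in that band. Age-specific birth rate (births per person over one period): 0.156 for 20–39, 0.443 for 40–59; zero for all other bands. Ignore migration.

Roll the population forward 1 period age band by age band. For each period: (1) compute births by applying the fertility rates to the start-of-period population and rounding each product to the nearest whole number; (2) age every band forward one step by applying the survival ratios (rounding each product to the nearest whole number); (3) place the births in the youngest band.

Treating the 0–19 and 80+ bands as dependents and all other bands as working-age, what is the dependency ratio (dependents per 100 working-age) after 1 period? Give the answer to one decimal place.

47.8

(Groups numbered youngest = 1 to oldest = 5.)
Period 1.
Births: 18700 × 0.156 = 2917  |  26300 × 0.443 = 11651 ⇒ total 14568
Group 2: 13500 × 0.952 = 12852
Group 3: 18700 × 0.952 = 17802
Group 4: 26300 × 0.97 = 25511
Group 5: 8800 × 0.943 + 15200 × 0.263 = 8298 + 3998 = 12296
→ [14568, 12852, 17802, 25511, 12296]
Dependents (band 0–19 + band 80+) = 14568 + 12296 = 26864; working-age = 56165; ratio = 26864/56165 × 100 = 47.8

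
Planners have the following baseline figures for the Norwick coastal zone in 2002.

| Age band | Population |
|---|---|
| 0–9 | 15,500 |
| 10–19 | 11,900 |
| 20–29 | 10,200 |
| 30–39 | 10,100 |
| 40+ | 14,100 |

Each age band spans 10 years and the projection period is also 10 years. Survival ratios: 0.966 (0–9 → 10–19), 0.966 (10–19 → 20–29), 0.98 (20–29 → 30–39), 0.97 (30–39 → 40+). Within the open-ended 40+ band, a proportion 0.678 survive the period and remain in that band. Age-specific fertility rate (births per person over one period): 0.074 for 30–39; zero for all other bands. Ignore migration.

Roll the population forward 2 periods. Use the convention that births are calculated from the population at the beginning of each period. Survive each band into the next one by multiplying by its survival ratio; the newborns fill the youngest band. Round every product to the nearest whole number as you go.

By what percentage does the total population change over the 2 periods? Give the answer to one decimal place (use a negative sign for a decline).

Numbering the bands 1..5 from youngest to oldest:
Period 1.
Births: 10100 * 0.074 = 747
Band 2: 15500 * 0.966 = 14973
Band 3: 11900 * 0.966 = 11495
Band 4: 10200 * 0.98 = 9996
Band 5: 10100 * 0.97 + 14100 * 0.678 = 9797 + 9560 = 19357
→ [747, 14973, 11495, 9996, 19357]
Period 2.
Births: 9996 * 0.074 = 740
Band 2: 747 * 0.966 = 722
Band 3: 14973 * 0.966 = 14464
Band 4: 11495 * 0.98 = 11265
Band 5: 9996 * 0.97 + 19357 * 0.678 = 9696 + 13124 = 22820
→ [740, 722, 14464, 11265, 22820]
Total: 61800 → 50011; change = -11789; percentage change = -19.1%

-19.1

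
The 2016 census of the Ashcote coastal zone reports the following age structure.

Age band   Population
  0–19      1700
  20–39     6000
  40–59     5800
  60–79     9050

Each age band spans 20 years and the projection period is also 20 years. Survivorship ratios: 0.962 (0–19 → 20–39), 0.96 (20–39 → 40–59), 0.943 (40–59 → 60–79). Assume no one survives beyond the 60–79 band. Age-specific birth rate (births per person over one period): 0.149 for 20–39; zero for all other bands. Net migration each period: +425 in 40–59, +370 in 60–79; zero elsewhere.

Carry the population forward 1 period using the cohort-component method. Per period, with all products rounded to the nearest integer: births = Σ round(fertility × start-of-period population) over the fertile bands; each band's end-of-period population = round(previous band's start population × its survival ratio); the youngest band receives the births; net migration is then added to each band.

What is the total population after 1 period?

— Period 1 —
Births: 6000 * 0.149 = 894
20–39: 1700 * 0.962 = 1635
40–59: 6000 * 0.96 = 5760
60–79: 5800 * 0.943 = 5469
Net migration: 40–59 + 425 → 6185; 60–79 + 370 → 5839
Population now: 0–19=894, 20–39=1635, 40–59=6185, 60–79=5839
Total after period 1: 894 + 1635 + 6185 + 5839 = 14553

14553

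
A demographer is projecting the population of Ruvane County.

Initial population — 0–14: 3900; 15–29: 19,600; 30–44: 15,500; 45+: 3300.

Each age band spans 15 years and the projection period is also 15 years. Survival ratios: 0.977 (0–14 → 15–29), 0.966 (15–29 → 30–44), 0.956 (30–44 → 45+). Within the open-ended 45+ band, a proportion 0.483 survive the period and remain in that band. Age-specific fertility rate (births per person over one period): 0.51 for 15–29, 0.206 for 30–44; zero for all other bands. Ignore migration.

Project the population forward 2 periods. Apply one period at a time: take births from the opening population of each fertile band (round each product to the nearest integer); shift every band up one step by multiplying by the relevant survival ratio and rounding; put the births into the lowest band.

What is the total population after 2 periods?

48437

— Period 1 —
Births: 19600 × 0.51 = 9996 ; 15500 × 0.206 = 3193 → 13189
15–29: 3900 × 0.977 = 3810
30–44: 19600 × 0.966 = 18934
45+: 15500 × 0.956 + 3300 × 0.483 = 14818 + 1594 = 16412
→ [13189, 3810, 18934, 16412]
— Period 2 —
Births: 3810 × 0.51 = 1943 ; 18934 × 0.206 = 3900 → 5843
15–29: 13189 × 0.977 = 12886
30–44: 3810 × 0.966 = 3680
45+: 18934 × 0.956 + 16412 × 0.483 = 18101 + 7927 = 26028
→ [5843, 12886, 3680, 26028]
Total after period 2: 5843 + 12886 + 3680 + 26028 = 48437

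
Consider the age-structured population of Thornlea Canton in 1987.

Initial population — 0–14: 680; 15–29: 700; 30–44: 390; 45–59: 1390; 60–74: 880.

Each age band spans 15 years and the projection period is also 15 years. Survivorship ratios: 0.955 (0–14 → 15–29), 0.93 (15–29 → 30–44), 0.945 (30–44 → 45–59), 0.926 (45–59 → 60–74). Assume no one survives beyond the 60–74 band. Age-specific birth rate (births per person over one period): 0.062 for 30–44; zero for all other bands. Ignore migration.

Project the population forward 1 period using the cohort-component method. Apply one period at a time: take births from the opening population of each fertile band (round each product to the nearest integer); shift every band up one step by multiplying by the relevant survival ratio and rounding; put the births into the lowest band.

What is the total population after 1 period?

2980

Let band 1 be 0–14 through band 5 = 60–74.
Period 1:
Births: 390 × 0.062 = 24
Band 2: 680 × 0.955 = 649
Band 3: 700 × 0.93 = 651
Band 4: 390 × 0.945 = 369
Band 5: 1390 × 0.926 = 1287
Giving 24 / 649 / 651 / 369 / 1287.
Total after period 1: 24 + 649 + 651 + 369 + 1287 = 2980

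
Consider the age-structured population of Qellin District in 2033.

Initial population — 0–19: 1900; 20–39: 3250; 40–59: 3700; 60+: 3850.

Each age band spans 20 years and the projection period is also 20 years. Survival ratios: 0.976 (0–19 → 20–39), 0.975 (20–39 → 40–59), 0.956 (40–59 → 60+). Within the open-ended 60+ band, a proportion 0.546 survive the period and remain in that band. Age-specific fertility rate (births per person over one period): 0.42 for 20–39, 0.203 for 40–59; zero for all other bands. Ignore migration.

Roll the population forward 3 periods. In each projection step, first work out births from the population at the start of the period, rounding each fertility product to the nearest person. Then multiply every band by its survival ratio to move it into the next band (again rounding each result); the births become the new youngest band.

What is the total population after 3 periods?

9699

After projecting period 1:
Births: 3250 × 0.42 = 1365, 3700 × 0.203 = 751 ⇒ total 2116
20–39: 1900 × 0.976 = 1854
40–59: 3250 × 0.975 = 3169
60+: 3700 × 0.956 + 3850 × 0.546 = 3537 + 2102 = 5639
Population now: 0–19=2116, 20–39=1854, 40–59=3169, 60+=5639
After projecting period 2:
Births: 1854 × 0.42 = 779, 3169 × 0.203 = 643 ⇒ total 1422
20–39: 2116 × 0.976 = 2065
40–59: 1854 × 0.975 = 1808
60+: 3169 × 0.956 + 5639 × 0.546 = 3030 + 3079 = 6109
Population now: 0–19=1422, 20–39=2065, 40–59=1808, 60+=6109
After projecting period 3:
Births: 2065 × 0.42 = 867, 1808 × 0.203 = 367 ⇒ total 1234
20–39: 1422 × 0.976 = 1388
40–59: 2065 × 0.975 = 2013
60+: 1808 × 0.956 + 6109 × 0.546 = 1728 + 3336 = 5064
Population now: 0–19=1234, 20–39=1388, 40–59=2013, 60+=5064
Total after period 3: 1234 + 1388 + 2013 + 5064 = 9699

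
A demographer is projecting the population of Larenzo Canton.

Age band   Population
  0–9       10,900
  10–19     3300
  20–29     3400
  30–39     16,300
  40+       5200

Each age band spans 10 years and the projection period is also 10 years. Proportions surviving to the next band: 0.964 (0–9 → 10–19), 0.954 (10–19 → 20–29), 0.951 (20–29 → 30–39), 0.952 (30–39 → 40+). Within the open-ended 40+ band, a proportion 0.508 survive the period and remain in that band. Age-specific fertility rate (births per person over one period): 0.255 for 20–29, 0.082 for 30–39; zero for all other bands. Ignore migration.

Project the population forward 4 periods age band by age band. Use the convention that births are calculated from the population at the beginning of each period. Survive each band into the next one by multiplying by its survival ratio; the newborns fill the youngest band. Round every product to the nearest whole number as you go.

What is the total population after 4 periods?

[period 1]
Births: 3400 * 0.255 = 867  |  16300 * 0.082 = 1337 — total 2204
10–19: 10900 * 0.964 = 10508
20–29: 3300 * 0.954 = 3148
30–39: 3400 * 0.951 = 3233
40+: 16300 * 0.952 + 5200 * 0.508 = 15518 + 2642 = 18160
Population now: 0–9=2204, 10–19=10508, 20–29=3148, 30–39=3233, 40+=18160
[period 2]
Births: 3148 * 0.255 = 803  |  3233 * 0.082 = 265 — total 1068
10–19: 2204 * 0.964 = 2125
20–29: 10508 * 0.954 = 10025
30–39: 3148 * 0.951 = 2994
40+: 3233 * 0.952 + 18160 * 0.508 = 3078 + 9225 = 12303
Population now: 0–9=1068, 10–19=2125, 20–29=10025, 30–39=2994, 40+=12303
[period 3]
Births: 10025 * 0.255 = 2556  |  2994 * 0.082 = 246 — total 2802
10–19: 1068 * 0.964 = 1030
20–29: 2125 * 0.954 = 2027
30–39: 10025 * 0.951 = 9534
40+: 2994 * 0.952 + 12303 * 0.508 = 2850 + 6250 = 9100
Population now: 0–9=2802, 10–19=1030, 20–29=2027, 30–39=9534, 40+=9100
[period 4]
Births: 2027 * 0.255 = 517  |  9534 * 0.082 = 782 — total 1299
10–19: 2802 * 0.964 = 2701
20–29: 1030 * 0.954 = 983
30–39: 2027 * 0.951 = 1928
40+: 9534 * 0.952 + 9100 * 0.508 = 9076 + 4623 = 13699
Population now: 0–9=1299, 10–19=2701, 20–29=983, 30–39=1928, 40+=13699
Total after period 4: 1299 + 2701 + 983 + 1928 + 13699 = 20610

20610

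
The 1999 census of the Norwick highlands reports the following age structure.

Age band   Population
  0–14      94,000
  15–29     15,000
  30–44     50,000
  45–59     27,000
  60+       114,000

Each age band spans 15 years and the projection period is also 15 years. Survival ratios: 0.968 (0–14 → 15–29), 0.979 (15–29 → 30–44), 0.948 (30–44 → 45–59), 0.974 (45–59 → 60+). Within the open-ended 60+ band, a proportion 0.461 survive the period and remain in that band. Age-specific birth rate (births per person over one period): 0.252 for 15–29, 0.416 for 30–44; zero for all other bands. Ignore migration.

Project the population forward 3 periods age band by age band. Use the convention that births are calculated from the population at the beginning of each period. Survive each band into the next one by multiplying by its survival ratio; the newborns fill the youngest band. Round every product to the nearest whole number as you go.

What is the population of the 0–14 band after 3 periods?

Call the bands 1 to 5, youngest first.
[period 1]
Births: 15000 * 0.252 = 3780, 50000 * 0.416 = 20800 — total 24580
Band 2: 94000 * 0.968 = 90992
Band 3: 15000 * 0.979 = 14685
Band 4: 50000 * 0.948 = 47400
Band 5: 27000 * 0.974 + 114000 * 0.461 = 26298 + 52554 = 78852
End of period: [24580, 90992, 14685, 47400, 78852]
[period 2]
Births: 90992 * 0.252 = 22930, 14685 * 0.416 = 6109 — total 29039
Band 2: 24580 * 0.968 = 23793
Band 3: 90992 * 0.979 = 89081
Band 4: 14685 * 0.948 = 13921
Band 5: 47400 * 0.974 + 78852 * 0.461 = 46168 + 36351 = 82519
End of period: [29039, 23793, 89081, 13921, 82519]
[period 3]
Births: 23793 * 0.252 = 5996, 89081 * 0.416 = 37058 — total 43054
Band 2: 29039 * 0.968 = 28110
Band 3: 23793 * 0.979 = 23293
Band 4: 89081 * 0.948 = 84449
Band 5: 13921 * 0.974 + 82519 * 0.461 = 13559 + 38041 = 51600
End of period: [43054, 28110, 23293, 84449, 51600]

43054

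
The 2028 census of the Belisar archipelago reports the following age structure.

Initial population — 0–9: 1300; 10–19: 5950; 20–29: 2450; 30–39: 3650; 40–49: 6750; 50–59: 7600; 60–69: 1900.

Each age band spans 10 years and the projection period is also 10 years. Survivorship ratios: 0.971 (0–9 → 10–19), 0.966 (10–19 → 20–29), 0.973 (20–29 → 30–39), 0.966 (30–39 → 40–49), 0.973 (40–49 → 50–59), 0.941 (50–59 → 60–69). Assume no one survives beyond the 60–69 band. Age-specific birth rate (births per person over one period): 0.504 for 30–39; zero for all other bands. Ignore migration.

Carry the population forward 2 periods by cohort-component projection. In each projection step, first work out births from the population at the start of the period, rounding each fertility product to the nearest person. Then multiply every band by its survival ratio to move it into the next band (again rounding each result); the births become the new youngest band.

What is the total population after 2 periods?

21715

Call the groups 1 to 7, youngest first.
[period 1]
Births: 3650 × 0.504 = 1840
Group 2: 1300 × 0.971 = 1262
Group 3: 5950 × 0.966 = 5748
Group 4: 2450 × 0.973 = 2384
Group 5: 3650 × 0.966 = 3526
Group 6: 6750 × 0.973 = 6568
Group 7: 7600 × 0.941 = 7152
→ [1840, 1262, 5748, 2384, 3526, 6568, 7152]
[period 2]
Births: 2384 × 0.504 = 1202
Group 2: 1840 × 0.971 = 1787
Group 3: 1262 × 0.966 = 1219
Group 4: 5748 × 0.973 = 5593
Group 5: 2384 × 0.966 = 2303
Group 6: 3526 × 0.973 = 3431
Group 7: 6568 × 0.941 = 6180
→ [1202, 1787, 1219, 5593, 2303, 3431, 6180]
Total after period 2: 1202 + 1787 + 1219 + 5593 + 2303 + 3431 + 6180 = 21715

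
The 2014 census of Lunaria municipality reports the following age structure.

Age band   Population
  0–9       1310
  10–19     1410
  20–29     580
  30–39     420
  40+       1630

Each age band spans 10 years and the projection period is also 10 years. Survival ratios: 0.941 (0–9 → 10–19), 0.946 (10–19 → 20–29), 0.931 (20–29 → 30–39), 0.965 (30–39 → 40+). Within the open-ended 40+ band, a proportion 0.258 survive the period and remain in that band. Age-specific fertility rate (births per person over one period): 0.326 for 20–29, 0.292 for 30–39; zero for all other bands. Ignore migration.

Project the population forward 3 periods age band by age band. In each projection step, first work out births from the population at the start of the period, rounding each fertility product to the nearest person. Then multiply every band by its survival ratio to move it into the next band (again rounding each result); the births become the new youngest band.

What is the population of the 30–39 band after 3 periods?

Period 1:
Births: 580 × 0.326 = 189  |  420 × 0.292 = 123 ⇒ total 312
10–19: 1310 × 0.941 = 1233
20–29: 1410 × 0.946 = 1334
30–39: 580 × 0.931 = 540
40+: 420 × 0.965 + 1630 × 0.258 = 405 + 421 = 826
→ [312, 1233, 1334, 540, 826]
Period 2:
Births: 1334 × 0.326 = 435  |  540 × 0.292 = 158 ⇒ total 593
10–19: 312 × 0.941 = 294
20–29: 1233 × 0.946 = 1166
30–39: 1334 × 0.931 = 1242
40+: 540 × 0.965 + 826 × 0.258 = 521 + 213 = 734
→ [593, 294, 1166, 1242, 734]
Period 3:
Births: 1166 × 0.326 = 380  |  1242 × 0.292 = 363 ⇒ total 743
10–19: 593 × 0.941 = 558
20–29: 294 × 0.946 = 278
30–39: 1166 × 0.931 = 1086
40+: 1242 × 0.965 + 734 × 0.258 = 1199 + 189 = 1388
→ [743, 558, 278, 1086, 1388]

1086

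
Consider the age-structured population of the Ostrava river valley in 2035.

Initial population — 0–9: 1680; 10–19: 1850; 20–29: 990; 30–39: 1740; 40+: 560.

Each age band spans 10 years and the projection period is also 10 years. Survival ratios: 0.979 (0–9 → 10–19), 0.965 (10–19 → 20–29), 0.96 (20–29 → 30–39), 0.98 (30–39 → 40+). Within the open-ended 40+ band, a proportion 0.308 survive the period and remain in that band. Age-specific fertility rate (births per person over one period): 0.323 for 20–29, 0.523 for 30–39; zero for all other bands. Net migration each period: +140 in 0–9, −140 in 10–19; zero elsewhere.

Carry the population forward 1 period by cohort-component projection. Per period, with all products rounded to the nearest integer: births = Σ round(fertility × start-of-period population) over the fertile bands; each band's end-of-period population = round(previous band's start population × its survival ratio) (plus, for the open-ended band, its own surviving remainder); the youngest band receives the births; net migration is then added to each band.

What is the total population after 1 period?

After projecting period 1:
Births: 990 × 0.323 = 320  |  1740 × 0.523 = 910 → 1230
10–19: 1680 × 0.979 = 1645
20–29: 1850 × 0.965 = 1785
30–39: 990 × 0.96 = 950
40+: 1740 × 0.98 + 560 × 0.308 = 1705 + 172 = 1877
Net migration: 0–9 + 140 → 1370; 10–19 − 140 → 1505
End of period: [1370, 1505, 1785, 950, 1877]
Total after period 1: 1370 + 1505 + 1785 + 950 + 1877 = 7487

7487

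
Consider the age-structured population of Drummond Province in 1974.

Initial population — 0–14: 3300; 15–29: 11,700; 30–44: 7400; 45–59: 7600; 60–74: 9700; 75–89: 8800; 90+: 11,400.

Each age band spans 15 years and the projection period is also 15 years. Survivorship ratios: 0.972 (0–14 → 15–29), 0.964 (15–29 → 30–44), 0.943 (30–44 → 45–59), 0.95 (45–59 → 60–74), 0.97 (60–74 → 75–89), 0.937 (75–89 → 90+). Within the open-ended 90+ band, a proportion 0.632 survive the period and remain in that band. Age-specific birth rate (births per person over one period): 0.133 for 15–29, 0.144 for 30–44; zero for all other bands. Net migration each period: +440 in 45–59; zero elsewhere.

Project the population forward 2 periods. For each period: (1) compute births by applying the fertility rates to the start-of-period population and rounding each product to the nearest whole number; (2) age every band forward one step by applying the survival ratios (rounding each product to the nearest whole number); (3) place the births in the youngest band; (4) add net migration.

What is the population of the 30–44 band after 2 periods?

(Bands numbered youngest = 1 to oldest = 7.)
[period 1]
Births: 11700 × 0.133 = 1556, 7400 × 0.144 = 1066 ⇒ total 2622
Band 2: 3300 × 0.972 = 3208
Band 3: 11700 × 0.964 = 11279
Band 4: 7400 × 0.943 = 6978
Band 5: 7600 × 0.95 = 7220
Band 6: 9700 × 0.97 = 9409
Band 7: 8800 × 0.937 + 11400 × 0.632 = 8246 + 7205 = 15451
Net migration: Band 4 + 440 → 7418
Giving 2622 / 3208 / 11279 / 7418 / 7220 / 9409 / 15451.
[period 2]
Births: 3208 × 0.133 = 427, 11279 × 0.144 = 1624 ⇒ total 2051
Band 2: 2622 × 0.972 = 2549
Band 3: 3208 × 0.964 = 3093
Band 4: 11279 × 0.943 = 10636
Band 5: 7418 × 0.95 = 7047
Band 6: 7220 × 0.97 = 7003
Band 7: 9409 × 0.937 + 15451 × 0.632 = 8816 + 9765 = 18581
Net migration: Band 4 + 440 → 11076
Giving 2051 / 2549 / 3093 / 11076 / 7047 / 7003 / 18581.

3093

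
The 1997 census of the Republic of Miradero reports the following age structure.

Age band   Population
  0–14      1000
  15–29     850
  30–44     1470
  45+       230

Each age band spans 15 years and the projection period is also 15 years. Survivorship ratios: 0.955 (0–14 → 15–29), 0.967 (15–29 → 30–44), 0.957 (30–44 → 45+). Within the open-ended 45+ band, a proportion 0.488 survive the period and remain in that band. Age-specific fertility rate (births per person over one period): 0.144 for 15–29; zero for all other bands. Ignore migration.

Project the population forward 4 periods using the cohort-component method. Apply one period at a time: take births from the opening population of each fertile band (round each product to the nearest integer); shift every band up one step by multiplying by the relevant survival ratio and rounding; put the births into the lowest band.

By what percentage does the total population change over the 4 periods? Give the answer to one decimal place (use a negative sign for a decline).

Let band 1 be 0–14 through band 4 = 45+.
After projecting period 1:
Births: 850 × 0.144 = 122
Band 2: 1000 × 0.955 = 955
Band 3: 850 × 0.967 = 822
Band 4: 1470 × 0.957 + 230 × 0.488 = 1407 + 112 = 1519
End of period: [122, 955, 822, 1519]
After projecting period 2:
Births: 955 × 0.144 = 138
Band 2: 122 × 0.955 = 117
Band 3: 955 × 0.967 = 923
Band 4: 822 × 0.957 + 1519 × 0.488 = 787 + 741 = 1528
End of period: [138, 117, 923, 1528]
After projecting period 3:
Births: 117 × 0.144 = 17
Band 2: 138 × 0.955 = 132
Band 3: 117 × 0.967 = 113
Band 4: 923 × 0.957 + 1528 × 0.488 = 883 + 746 = 1629
End of period: [17, 132, 113, 1629]
After projecting period 4:
Births: 132 × 0.144 = 19
Band 2: 17 × 0.955 = 16
Band 3: 132 × 0.967 = 128
Band 4: 113 × 0.957 + 1629 × 0.488 = 108 + 795 = 903
End of period: [19, 16, 128, 903]
Total: 3550 → 1066; change = -2484; percentage change = -70.0%

-70.0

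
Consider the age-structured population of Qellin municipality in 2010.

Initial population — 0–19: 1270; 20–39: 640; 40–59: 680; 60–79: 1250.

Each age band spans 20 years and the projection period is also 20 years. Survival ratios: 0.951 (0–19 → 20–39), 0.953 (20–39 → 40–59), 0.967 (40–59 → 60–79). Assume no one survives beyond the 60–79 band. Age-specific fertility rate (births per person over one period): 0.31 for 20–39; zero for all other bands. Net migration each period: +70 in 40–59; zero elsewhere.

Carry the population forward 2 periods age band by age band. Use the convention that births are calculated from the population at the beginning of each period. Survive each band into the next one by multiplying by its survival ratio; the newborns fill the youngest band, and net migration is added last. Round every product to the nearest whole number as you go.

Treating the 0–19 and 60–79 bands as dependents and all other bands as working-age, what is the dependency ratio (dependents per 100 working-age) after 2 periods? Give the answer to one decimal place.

73.2

Period 1:
Births: 640 × 0.31 = 198
20–39: 1270 × 0.951 = 1208
40–59: 640 × 0.953 = 610
60–79: 680 × 0.967 = 658
Net migration: 40–59 + 70 → 680
End of period: [198, 1208, 680, 658]
Period 2:
Births: 1208 × 0.31 = 374
20–39: 198 × 0.951 = 188
40–59: 1208 × 0.953 = 1151
60–79: 680 × 0.967 = 658
Net migration: 40–59 + 70 → 1221
End of period: [374, 188, 1221, 658]
Dependents (band 0–19 + band 60–79) = 374 + 658 = 1032; working-age = 1409; ratio = 1032/1409 × 100 = 73.2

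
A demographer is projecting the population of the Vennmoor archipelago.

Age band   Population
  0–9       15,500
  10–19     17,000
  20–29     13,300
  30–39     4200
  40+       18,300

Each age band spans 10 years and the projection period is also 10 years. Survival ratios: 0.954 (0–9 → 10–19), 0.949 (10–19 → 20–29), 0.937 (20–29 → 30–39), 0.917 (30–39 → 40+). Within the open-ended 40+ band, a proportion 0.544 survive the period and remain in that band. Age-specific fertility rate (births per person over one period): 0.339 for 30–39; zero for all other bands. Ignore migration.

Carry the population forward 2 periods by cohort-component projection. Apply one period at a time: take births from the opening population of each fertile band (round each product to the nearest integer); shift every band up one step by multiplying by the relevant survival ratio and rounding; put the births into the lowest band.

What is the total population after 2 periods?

— Period 1 —
Births: 4200 × 0.339 = 1424
10–19: 15500 × 0.954 = 14787
20–29: 17000 × 0.949 = 16133
30–39: 13300 × 0.937 = 12462
40+: 4200 × 0.917 + 18300 × 0.544 = 3851 + 9955 = 13806
Giving 1424 / 14787 / 16133 / 12462 / 13806.
— Period 2 —
Births: 12462 × 0.339 = 4225
10–19: 1424 × 0.954 = 1358
20–29: 14787 × 0.949 = 14033
30–39: 16133 × 0.937 = 15117
40+: 12462 × 0.917 + 13806 × 0.544 = 11428 + 7510 = 18938
Giving 4225 / 1358 / 14033 / 15117 / 18938.
Total after period 2: 4225 + 1358 + 14033 + 15117 + 18938 = 53671

53671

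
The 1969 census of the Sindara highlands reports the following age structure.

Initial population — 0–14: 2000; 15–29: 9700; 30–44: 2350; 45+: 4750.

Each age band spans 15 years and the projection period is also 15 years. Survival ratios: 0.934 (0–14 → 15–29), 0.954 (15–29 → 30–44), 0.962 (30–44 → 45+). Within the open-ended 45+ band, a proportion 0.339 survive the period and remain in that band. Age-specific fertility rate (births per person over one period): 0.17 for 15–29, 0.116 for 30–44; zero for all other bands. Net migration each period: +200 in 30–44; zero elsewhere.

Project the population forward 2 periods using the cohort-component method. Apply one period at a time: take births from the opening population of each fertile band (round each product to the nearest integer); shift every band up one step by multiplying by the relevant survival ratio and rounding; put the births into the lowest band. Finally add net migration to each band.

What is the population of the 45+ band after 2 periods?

10407

Period 1:
Births: 9700 × 0.17 = 1649 ; 2350 × 0.116 = 273 → total 1922
15–29: 2000 × 0.934 = 1868
30–44: 9700 × 0.954 = 9254
45+: 2350 × 0.962 + 4750 × 0.339 = 2261 + 1610 = 3871
Net migration: 30–44 + 200 → 9454
End of period: [1922, 1868, 9454, 3871]
Period 2:
Births: 1868 × 0.17 = 318 ; 9454 × 0.116 = 1097 → total 1415
15–29: 1922 × 0.934 = 1795
30–44: 1868 × 0.954 = 1782
45+: 9454 × 0.962 + 3871 × 0.339 = 9095 + 1312 = 10407
Net migration: 30–44 + 200 → 1982
End of period: [1415, 1795, 1982, 10407]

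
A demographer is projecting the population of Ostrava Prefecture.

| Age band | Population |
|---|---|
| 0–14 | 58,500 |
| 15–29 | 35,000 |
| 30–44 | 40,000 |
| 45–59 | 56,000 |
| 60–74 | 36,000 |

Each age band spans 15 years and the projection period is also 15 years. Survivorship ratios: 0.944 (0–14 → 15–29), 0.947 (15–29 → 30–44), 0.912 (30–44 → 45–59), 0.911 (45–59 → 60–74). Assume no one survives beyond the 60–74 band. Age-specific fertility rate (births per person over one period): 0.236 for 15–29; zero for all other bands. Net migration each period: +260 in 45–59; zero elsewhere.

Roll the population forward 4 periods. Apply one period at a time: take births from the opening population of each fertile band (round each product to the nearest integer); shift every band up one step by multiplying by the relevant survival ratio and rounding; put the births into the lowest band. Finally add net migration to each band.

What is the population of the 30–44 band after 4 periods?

11651

Period 1:
Births: 35000 × 0.236 = 8260
15–29: 58500 × 0.944 = 55224
30–44: 35000 × 0.947 = 33145
45–59: 40000 × 0.912 = 36480
60–74: 56000 × 0.911 = 51016
Net migration: 45–59 + 260 → 36740
→ [8260, 55224, 33145, 36740, 51016]
Period 2:
Births: 55224 × 0.236 = 13033
15–29: 8260 × 0.944 = 7797
30–44: 55224 × 0.947 = 52297
45–59: 33145 × 0.912 = 30228
60–74: 36740 × 0.911 = 33470
Net migration: 45–59 + 260 → 30488
→ [13033, 7797, 52297, 30488, 33470]
Period 3:
Births: 7797 × 0.236 = 1840
15–29: 13033 × 0.944 = 12303
30–44: 7797 × 0.947 = 7384
45–59: 52297 × 0.912 = 47695
60–74: 30488 × 0.911 = 27775
Net migration: 45–59 + 260 → 47955
→ [1840, 12303, 7384, 47955, 27775]
Period 4:
Births: 12303 × 0.236 = 2904
15–29: 1840 × 0.944 = 1737
30–44: 12303 × 0.947 = 11651
45–59: 7384 × 0.912 = 6734
60–74: 47955 × 0.911 = 43687
Net migration: 45–59 + 260 → 6994
→ [2904, 1737, 11651, 6994, 43687]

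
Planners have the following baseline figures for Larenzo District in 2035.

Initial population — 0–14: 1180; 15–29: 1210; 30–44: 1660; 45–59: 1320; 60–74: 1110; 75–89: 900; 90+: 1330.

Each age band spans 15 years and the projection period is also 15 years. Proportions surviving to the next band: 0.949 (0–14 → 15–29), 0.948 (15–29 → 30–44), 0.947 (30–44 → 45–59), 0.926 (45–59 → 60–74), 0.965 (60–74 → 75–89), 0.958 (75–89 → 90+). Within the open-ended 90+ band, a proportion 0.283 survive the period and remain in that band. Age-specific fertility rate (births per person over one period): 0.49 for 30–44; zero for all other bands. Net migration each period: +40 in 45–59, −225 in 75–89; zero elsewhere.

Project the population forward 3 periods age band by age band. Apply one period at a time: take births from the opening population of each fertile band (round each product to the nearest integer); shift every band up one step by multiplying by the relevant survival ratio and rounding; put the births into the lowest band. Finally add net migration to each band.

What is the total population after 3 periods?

(Groups numbered youngest = 1 to oldest = 7.)
Period 1:
Births: 1660 * 0.49 = 813
Group 2: 1180 * 0.949 = 1120
Group 3: 1210 * 0.948 = 1147
Group 4: 1660 * 0.947 = 1572
Group 5: 1320 * 0.926 = 1222
Group 6: 1110 * 0.965 = 1071
Group 7: 900 * 0.958 + 1330 * 0.283 = 862 + 376 = 1238
Net migration: Group 4 + 40 → 1612; Group 6 − 225 → 846
Population now: 0–14=813, 15–29=1120, 30–44=1147, 45–59=1612, 60–74=1222, 75–89=846, 90+=1238
Period 2:
Births: 1147 * 0.49 = 562
Group 2: 813 * 0.949 = 772
Group 3: 1120 * 0.948 = 1062
Group 4: 1147 * 0.947 = 1086
Group 5: 1612 * 0.926 = 1493
Group 6: 1222 * 0.965 = 1179
Group 7: 846 * 0.958 + 1238 * 0.283 = 810 + 350 = 1160
Net migration: Group 4 + 40 → 1126; Group 6 − 225 → 954
Population now: 0–14=562, 15–29=772, 30–44=1062, 45–59=1126, 60–74=1493, 75–89=954, 90+=1160
Period 3:
Births: 1062 * 0.49 = 520
Group 2: 562 * 0.949 = 533
Group 3: 772 * 0.948 = 732
Group 4: 1062 * 0.947 = 1006
Group 5: 1126 * 0.926 = 1043
Group 6: 1493 * 0.965 = 1441
Group 7: 954 * 0.958 + 1160 * 0.283 = 914 + 328 = 1242
Net migration: Group 4 + 40 → 1046; Group 6 − 225 → 1216
Population now: 0–14=520, 15–29=533, 30–44=732, 45–59=1046, 60–74=1043, 75–89=1216, 90+=1242
Total after period 3: 520 + 533 + 732 + 1046 + 1043 + 1216 + 1242 = 6332

6332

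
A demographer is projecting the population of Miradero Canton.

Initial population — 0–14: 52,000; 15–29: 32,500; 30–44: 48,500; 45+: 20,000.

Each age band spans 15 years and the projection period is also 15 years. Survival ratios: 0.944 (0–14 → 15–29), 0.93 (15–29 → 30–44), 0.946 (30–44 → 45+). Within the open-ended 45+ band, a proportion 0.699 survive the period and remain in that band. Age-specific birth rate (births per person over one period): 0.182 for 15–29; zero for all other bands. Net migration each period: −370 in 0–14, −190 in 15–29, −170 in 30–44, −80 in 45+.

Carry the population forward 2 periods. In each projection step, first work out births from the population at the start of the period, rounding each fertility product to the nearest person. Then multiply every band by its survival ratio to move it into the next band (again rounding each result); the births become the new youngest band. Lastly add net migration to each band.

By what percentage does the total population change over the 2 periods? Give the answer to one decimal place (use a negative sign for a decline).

Period 1:
Births: 32500 × 0.182 = 5915
15–29: 52000 × 0.944 = 49088
30–44: 32500 × 0.93 = 30225
45+: 48500 × 0.946 + 20000 × 0.699 = 45881 + 13980 = 59861
Net migration: 0–14 − 370 → 5545; 15–29 − 190 → 48898; 30–44 − 170 → 30055; 45+ − 80 → 59781
End of period: [5545, 48898, 30055, 59781]
Period 2:
Births: 48898 × 0.182 = 8899
15–29: 5545 × 0.944 = 5234
30–44: 48898 × 0.93 = 45475
45+: 30055 × 0.946 + 59781 × 0.699 = 28432 + 41787 = 70219
Net migration: 0–14 − 370 → 8529; 15–29 − 190 → 5044; 30–44 − 170 → 45305; 45+ − 80 → 70139
End of period: [8529, 5044, 45305, 70139]
Total: 153000 → 129017; change = -23983; percentage change = -15.7%

-15.7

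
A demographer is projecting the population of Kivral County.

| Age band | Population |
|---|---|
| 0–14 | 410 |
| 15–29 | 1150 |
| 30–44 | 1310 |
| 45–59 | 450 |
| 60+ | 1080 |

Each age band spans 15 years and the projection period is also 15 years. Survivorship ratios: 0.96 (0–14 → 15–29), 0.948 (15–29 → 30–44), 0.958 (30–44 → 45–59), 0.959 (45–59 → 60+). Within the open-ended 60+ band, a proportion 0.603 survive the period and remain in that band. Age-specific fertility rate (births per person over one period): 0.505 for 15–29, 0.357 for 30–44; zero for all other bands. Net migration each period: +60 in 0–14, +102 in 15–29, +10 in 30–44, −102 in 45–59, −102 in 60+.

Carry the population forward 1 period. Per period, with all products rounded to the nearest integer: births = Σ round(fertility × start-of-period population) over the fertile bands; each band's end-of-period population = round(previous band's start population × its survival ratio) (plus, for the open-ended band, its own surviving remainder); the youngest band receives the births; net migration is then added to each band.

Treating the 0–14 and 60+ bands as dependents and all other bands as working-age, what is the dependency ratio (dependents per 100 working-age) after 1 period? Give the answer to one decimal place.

76.0

Period 1.
Births: 1150 × 0.505 = 581, 1310 × 0.357 = 468 → total 1049
15–29: 410 × 0.96 = 394
30–44: 1150 × 0.948 = 1090
45–59: 1310 × 0.958 = 1255
60+: 450 × 0.959 + 1080 × 0.603 = 432 + 651 = 1083
Net migration: 0–14 + 60 → 1109; 15–29 + 102 → 496; 30–44 + 10 → 1100; 45–59 − 102 → 1153; 60+ − 102 → 981
Giving 1109 / 496 / 1100 / 1153 / 981.
Dependents (band 0–14 + band 60+) = 1109 + 981 = 2090; working-age = 2749; ratio = 2090/2749 × 100 = 76.0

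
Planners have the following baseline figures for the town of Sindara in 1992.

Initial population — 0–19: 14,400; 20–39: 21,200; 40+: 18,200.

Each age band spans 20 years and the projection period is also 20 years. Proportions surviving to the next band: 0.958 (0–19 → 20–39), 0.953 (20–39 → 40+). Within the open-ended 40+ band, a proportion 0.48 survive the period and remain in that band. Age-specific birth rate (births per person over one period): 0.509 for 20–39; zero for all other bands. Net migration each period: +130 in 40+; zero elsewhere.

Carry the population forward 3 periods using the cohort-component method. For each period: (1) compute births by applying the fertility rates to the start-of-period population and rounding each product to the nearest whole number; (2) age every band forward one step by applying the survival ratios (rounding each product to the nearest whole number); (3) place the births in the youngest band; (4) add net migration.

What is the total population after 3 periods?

35042

[period 1]
Births: 21200 × 0.509 = 10791
20–39: 14400 × 0.958 = 13795
40+: 21200 × 0.953 + 18200 × 0.48 = 20204 + 8736 = 28940
Net migration: 40+ + 130 → 29070
Giving 10791 / 13795 / 29070.
[period 2]
Births: 13795 × 0.509 = 7022
20–39: 10791 × 0.958 = 10338
40+: 13795 × 0.953 + 29070 × 0.48 = 13147 + 13954 = 27101
Net migration: 40+ + 130 → 27231
Giving 7022 / 10338 / 27231.
[period 3]
Births: 10338 × 0.509 = 5262
20–39: 7022 × 0.958 = 6727
40+: 10338 × 0.953 + 27231 × 0.48 = 9852 + 13071 = 22923
Net migration: 40+ + 130 → 23053
Giving 5262 / 6727 / 23053.
Total after period 3: 5262 + 6727 + 23053 = 35042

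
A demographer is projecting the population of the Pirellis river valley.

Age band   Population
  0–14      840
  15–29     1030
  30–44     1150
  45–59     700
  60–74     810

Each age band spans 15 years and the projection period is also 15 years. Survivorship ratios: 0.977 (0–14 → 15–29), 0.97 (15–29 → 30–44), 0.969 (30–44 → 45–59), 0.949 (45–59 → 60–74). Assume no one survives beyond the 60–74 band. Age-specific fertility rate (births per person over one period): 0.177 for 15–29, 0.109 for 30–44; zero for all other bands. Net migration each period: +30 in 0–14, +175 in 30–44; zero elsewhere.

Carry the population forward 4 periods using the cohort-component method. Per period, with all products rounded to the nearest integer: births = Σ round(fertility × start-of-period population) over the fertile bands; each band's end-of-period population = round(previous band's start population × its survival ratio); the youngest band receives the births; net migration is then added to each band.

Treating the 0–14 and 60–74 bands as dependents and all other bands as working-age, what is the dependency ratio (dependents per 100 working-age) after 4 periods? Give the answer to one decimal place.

91.0

Call the bands 1 to 5, youngest first.
Period 1.
Births: 1030 × 0.177 = 182  |  1150 × 0.109 = 125 ⇒ total 307
Band 2: 840 × 0.977 = 821
Band 3: 1030 × 0.97 = 999
Band 4: 1150 × 0.969 = 1114
Band 5: 700 × 0.949 = 664
Net migration: Band 1 + 30 → 337; Band 3 + 175 → 1174
Giving 337 / 821 / 1174 / 1114 / 664.
Period 2.
Births: 821 × 0.177 = 145  |  1174 × 0.109 = 128 ⇒ total 273
Band 2: 337 × 0.977 = 329
Band 3: 821 × 0.97 = 796
Band 4: 1174 × 0.969 = 1138
Band 5: 1114 × 0.949 = 1057
Net migration: Band 1 + 30 → 303; Band 3 + 175 → 971
Giving 303 / 329 / 971 / 1138 / 1057.
Period 3.
Births: 329 × 0.177 = 58  |  971 × 0.109 = 106 ⇒ total 164
Band 2: 303 × 0.977 = 296
Band 3: 329 × 0.97 = 319
Band 4: 971 × 0.969 = 941
Band 5: 1138 × 0.949 = 1080
Net migration: Band 1 + 30 → 194; Band 3 + 175 → 494
Giving 194 / 296 / 494 / 941 / 1080.
Period 4.
Births: 296 × 0.177 = 52  |  494 × 0.109 = 54 ⇒ total 106
Band 2: 194 × 0.977 = 190
Band 3: 296 × 0.97 = 287
Band 4: 494 × 0.969 = 479
Band 5: 941 × 0.949 = 893
Net migration: Band 1 + 30 → 136; Band 3 + 175 → 462
Giving 136 / 190 / 462 / 479 / 893.
Dependents (band 0–14 + band 60–74) = 136 + 893 = 1029; working-age = 1131; ratio = 1029/1131 × 100 = 91.0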